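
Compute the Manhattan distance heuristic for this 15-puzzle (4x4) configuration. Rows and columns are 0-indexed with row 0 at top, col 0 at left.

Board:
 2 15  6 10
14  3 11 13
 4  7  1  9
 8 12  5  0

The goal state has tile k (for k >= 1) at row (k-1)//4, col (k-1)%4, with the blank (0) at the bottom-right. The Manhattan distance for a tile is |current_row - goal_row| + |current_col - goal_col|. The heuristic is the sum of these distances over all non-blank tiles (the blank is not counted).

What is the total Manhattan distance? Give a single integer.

Tile 2: at (0,0), goal (0,1), distance |0-0|+|0-1| = 1
Tile 15: at (0,1), goal (3,2), distance |0-3|+|1-2| = 4
Tile 6: at (0,2), goal (1,1), distance |0-1|+|2-1| = 2
Tile 10: at (0,3), goal (2,1), distance |0-2|+|3-1| = 4
Tile 14: at (1,0), goal (3,1), distance |1-3|+|0-1| = 3
Tile 3: at (1,1), goal (0,2), distance |1-0|+|1-2| = 2
Tile 11: at (1,2), goal (2,2), distance |1-2|+|2-2| = 1
Tile 13: at (1,3), goal (3,0), distance |1-3|+|3-0| = 5
Tile 4: at (2,0), goal (0,3), distance |2-0|+|0-3| = 5
Tile 7: at (2,1), goal (1,2), distance |2-1|+|1-2| = 2
Tile 1: at (2,2), goal (0,0), distance |2-0|+|2-0| = 4
Tile 9: at (2,3), goal (2,0), distance |2-2|+|3-0| = 3
Tile 8: at (3,0), goal (1,3), distance |3-1|+|0-3| = 5
Tile 12: at (3,1), goal (2,3), distance |3-2|+|1-3| = 3
Tile 5: at (3,2), goal (1,0), distance |3-1|+|2-0| = 4
Sum: 1 + 4 + 2 + 4 + 3 + 2 + 1 + 5 + 5 + 2 + 4 + 3 + 5 + 3 + 4 = 48

Answer: 48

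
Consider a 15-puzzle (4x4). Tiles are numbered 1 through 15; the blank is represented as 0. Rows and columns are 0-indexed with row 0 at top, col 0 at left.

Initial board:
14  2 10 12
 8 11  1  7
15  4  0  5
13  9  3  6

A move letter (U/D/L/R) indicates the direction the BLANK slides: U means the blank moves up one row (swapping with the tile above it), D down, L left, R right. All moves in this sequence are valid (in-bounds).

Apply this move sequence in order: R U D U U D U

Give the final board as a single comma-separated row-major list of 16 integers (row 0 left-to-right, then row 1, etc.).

Answer: 14, 2, 10, 0, 8, 11, 1, 12, 15, 4, 5, 7, 13, 9, 3, 6

Derivation:
After move 1 (R):
14  2 10 12
 8 11  1  7
15  4  5  0
13  9  3  6

After move 2 (U):
14  2 10 12
 8 11  1  0
15  4  5  7
13  9  3  6

After move 3 (D):
14  2 10 12
 8 11  1  7
15  4  5  0
13  9  3  6

After move 4 (U):
14  2 10 12
 8 11  1  0
15  4  5  7
13  9  3  6

After move 5 (U):
14  2 10  0
 8 11  1 12
15  4  5  7
13  9  3  6

After move 6 (D):
14  2 10 12
 8 11  1  0
15  4  5  7
13  9  3  6

After move 7 (U):
14  2 10  0
 8 11  1 12
15  4  5  7
13  9  3  6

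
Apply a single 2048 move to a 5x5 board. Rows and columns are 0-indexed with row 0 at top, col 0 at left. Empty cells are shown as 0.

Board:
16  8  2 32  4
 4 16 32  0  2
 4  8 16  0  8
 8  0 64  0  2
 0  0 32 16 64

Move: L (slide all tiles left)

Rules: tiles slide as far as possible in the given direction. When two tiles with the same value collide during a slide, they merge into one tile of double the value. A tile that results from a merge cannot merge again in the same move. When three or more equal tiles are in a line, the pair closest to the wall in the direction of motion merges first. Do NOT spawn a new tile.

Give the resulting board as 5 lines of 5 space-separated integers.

Slide left:
row 0: [16, 8, 2, 32, 4] -> [16, 8, 2, 32, 4]
row 1: [4, 16, 32, 0, 2] -> [4, 16, 32, 2, 0]
row 2: [4, 8, 16, 0, 8] -> [4, 8, 16, 8, 0]
row 3: [8, 0, 64, 0, 2] -> [8, 64, 2, 0, 0]
row 4: [0, 0, 32, 16, 64] -> [32, 16, 64, 0, 0]

Answer: 16  8  2 32  4
 4 16 32  2  0
 4  8 16  8  0
 8 64  2  0  0
32 16 64  0  0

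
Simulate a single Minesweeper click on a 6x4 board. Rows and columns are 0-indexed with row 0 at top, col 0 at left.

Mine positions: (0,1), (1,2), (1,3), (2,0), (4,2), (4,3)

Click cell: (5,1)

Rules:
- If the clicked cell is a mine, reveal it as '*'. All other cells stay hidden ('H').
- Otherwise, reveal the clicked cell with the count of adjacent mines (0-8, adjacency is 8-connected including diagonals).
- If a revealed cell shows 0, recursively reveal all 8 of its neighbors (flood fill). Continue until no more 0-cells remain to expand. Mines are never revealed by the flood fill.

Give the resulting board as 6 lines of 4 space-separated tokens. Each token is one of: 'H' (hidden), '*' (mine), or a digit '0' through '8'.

H H H H
H H H H
H H H H
H H H H
H H H H
H 1 H H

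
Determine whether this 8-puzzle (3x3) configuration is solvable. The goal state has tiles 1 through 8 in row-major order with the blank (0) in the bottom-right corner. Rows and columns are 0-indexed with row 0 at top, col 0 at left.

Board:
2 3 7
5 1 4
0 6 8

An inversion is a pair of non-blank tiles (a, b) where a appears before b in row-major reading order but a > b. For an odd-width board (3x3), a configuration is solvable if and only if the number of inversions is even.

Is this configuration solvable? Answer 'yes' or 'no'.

Answer: yes

Derivation:
Inversions (pairs i<j in row-major order where tile[i] > tile[j] > 0): 8
8 is even, so the puzzle is solvable.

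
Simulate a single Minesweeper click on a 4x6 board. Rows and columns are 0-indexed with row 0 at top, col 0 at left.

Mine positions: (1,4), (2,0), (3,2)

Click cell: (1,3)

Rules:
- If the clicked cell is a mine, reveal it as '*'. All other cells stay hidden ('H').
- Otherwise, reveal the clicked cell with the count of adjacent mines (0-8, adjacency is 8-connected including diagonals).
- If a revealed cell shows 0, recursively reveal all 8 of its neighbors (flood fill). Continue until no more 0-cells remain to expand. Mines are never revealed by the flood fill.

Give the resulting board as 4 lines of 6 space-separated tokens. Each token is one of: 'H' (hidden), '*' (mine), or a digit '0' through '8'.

H H H H H H
H H H 1 H H
H H H H H H
H H H H H H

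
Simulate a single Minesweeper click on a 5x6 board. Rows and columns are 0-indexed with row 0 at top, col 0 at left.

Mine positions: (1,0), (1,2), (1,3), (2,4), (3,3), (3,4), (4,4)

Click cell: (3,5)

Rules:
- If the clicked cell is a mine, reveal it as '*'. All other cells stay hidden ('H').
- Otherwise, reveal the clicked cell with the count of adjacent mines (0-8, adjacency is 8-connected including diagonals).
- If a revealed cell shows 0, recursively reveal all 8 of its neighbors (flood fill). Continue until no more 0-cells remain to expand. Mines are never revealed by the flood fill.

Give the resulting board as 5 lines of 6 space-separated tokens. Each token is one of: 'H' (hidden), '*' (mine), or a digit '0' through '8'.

H H H H H H
H H H H H H
H H H H H H
H H H H H 3
H H H H H H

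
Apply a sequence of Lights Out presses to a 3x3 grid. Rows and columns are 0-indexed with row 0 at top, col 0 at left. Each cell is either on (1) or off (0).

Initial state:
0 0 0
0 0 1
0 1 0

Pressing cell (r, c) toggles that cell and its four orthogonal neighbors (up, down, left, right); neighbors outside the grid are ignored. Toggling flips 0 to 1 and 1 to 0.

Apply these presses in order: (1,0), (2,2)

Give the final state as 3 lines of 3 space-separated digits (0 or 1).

Answer: 1 0 0
1 1 0
1 0 1

Derivation:
After press 1 at (1,0):
1 0 0
1 1 1
1 1 0

After press 2 at (2,2):
1 0 0
1 1 0
1 0 1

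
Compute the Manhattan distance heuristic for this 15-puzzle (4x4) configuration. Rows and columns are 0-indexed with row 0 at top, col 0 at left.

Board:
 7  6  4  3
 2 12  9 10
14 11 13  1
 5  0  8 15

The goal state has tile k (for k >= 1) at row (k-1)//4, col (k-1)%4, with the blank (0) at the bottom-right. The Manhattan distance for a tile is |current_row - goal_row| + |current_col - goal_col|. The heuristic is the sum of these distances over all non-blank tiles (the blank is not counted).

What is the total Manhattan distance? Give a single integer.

Answer: 34

Derivation:
Tile 7: (0,0)->(1,2) = 3
Tile 6: (0,1)->(1,1) = 1
Tile 4: (0,2)->(0,3) = 1
Tile 3: (0,3)->(0,2) = 1
Tile 2: (1,0)->(0,1) = 2
Tile 12: (1,1)->(2,3) = 3
Tile 9: (1,2)->(2,0) = 3
Tile 10: (1,3)->(2,1) = 3
Tile 14: (2,0)->(3,1) = 2
Tile 11: (2,1)->(2,2) = 1
Tile 13: (2,2)->(3,0) = 3
Tile 1: (2,3)->(0,0) = 5
Tile 5: (3,0)->(1,0) = 2
Tile 8: (3,2)->(1,3) = 3
Tile 15: (3,3)->(3,2) = 1
Sum: 3 + 1 + 1 + 1 + 2 + 3 + 3 + 3 + 2 + 1 + 3 + 5 + 2 + 3 + 1 = 34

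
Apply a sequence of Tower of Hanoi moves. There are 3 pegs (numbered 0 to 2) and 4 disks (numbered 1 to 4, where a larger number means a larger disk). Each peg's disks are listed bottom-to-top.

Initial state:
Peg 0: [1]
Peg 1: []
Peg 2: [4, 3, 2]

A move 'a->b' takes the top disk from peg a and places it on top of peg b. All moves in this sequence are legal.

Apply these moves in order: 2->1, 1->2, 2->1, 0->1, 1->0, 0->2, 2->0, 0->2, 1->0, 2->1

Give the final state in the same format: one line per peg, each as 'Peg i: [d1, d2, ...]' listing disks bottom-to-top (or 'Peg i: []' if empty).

Answer: Peg 0: [2]
Peg 1: [1]
Peg 2: [4, 3]

Derivation:
After move 1 (2->1):
Peg 0: [1]
Peg 1: [2]
Peg 2: [4, 3]

After move 2 (1->2):
Peg 0: [1]
Peg 1: []
Peg 2: [4, 3, 2]

After move 3 (2->1):
Peg 0: [1]
Peg 1: [2]
Peg 2: [4, 3]

After move 4 (0->1):
Peg 0: []
Peg 1: [2, 1]
Peg 2: [4, 3]

After move 5 (1->0):
Peg 0: [1]
Peg 1: [2]
Peg 2: [4, 3]

After move 6 (0->2):
Peg 0: []
Peg 1: [2]
Peg 2: [4, 3, 1]

After move 7 (2->0):
Peg 0: [1]
Peg 1: [2]
Peg 2: [4, 3]

After move 8 (0->2):
Peg 0: []
Peg 1: [2]
Peg 2: [4, 3, 1]

After move 9 (1->0):
Peg 0: [2]
Peg 1: []
Peg 2: [4, 3, 1]

After move 10 (2->1):
Peg 0: [2]
Peg 1: [1]
Peg 2: [4, 3]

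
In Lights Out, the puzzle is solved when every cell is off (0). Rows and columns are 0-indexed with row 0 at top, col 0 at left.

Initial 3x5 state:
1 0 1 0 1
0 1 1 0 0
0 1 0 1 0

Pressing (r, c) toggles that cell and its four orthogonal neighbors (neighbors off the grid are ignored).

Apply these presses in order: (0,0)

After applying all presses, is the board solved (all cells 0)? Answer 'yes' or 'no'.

Answer: no

Derivation:
After press 1 at (0,0):
0 1 1 0 1
1 1 1 0 0
0 1 0 1 0

Lights still on: 8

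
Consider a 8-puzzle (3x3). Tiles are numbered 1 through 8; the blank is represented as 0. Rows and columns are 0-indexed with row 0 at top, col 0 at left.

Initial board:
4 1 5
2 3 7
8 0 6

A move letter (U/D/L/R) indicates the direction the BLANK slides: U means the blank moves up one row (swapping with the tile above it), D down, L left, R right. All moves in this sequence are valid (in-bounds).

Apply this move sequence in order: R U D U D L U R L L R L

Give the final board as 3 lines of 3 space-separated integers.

Answer: 4 1 5
0 2 7
8 3 6

Derivation:
After move 1 (R):
4 1 5
2 3 7
8 6 0

After move 2 (U):
4 1 5
2 3 0
8 6 7

After move 3 (D):
4 1 5
2 3 7
8 6 0

After move 4 (U):
4 1 5
2 3 0
8 6 7

After move 5 (D):
4 1 5
2 3 7
8 6 0

After move 6 (L):
4 1 5
2 3 7
8 0 6

After move 7 (U):
4 1 5
2 0 7
8 3 6

After move 8 (R):
4 1 5
2 7 0
8 3 6

After move 9 (L):
4 1 5
2 0 7
8 3 6

After move 10 (L):
4 1 5
0 2 7
8 3 6

After move 11 (R):
4 1 5
2 0 7
8 3 6

After move 12 (L):
4 1 5
0 2 7
8 3 6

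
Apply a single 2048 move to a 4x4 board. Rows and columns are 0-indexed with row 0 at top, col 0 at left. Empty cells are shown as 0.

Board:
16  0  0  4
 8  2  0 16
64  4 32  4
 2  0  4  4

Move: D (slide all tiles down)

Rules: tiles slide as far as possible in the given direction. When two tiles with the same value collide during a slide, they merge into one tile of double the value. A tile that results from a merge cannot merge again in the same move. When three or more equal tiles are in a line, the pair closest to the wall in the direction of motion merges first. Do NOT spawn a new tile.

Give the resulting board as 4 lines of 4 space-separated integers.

Answer: 16  0  0  0
 8  0  0  4
64  2 32 16
 2  4  4  8

Derivation:
Slide down:
col 0: [16, 8, 64, 2] -> [16, 8, 64, 2]
col 1: [0, 2, 4, 0] -> [0, 0, 2, 4]
col 2: [0, 0, 32, 4] -> [0, 0, 32, 4]
col 3: [4, 16, 4, 4] -> [0, 4, 16, 8]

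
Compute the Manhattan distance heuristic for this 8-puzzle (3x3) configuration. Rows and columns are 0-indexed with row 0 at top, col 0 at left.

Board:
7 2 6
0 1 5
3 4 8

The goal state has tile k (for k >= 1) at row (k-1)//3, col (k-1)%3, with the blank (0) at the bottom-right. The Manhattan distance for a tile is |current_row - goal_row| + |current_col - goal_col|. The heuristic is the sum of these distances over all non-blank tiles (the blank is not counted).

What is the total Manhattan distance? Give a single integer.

Tile 7: (0,0)->(2,0) = 2
Tile 2: (0,1)->(0,1) = 0
Tile 6: (0,2)->(1,2) = 1
Tile 1: (1,1)->(0,0) = 2
Tile 5: (1,2)->(1,1) = 1
Tile 3: (2,0)->(0,2) = 4
Tile 4: (2,1)->(1,0) = 2
Tile 8: (2,2)->(2,1) = 1
Sum: 2 + 0 + 1 + 2 + 1 + 4 + 2 + 1 = 13

Answer: 13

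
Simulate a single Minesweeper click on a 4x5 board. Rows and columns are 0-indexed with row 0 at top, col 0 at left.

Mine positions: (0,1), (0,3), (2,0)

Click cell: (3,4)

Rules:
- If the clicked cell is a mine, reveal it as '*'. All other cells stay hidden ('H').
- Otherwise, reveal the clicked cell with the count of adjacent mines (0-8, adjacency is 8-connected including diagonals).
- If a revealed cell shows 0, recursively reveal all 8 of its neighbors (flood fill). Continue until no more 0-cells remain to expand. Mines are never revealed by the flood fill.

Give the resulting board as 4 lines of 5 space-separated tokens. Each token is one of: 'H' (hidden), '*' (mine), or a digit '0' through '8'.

H H H H H
H 2 2 1 1
H 1 0 0 0
H 1 0 0 0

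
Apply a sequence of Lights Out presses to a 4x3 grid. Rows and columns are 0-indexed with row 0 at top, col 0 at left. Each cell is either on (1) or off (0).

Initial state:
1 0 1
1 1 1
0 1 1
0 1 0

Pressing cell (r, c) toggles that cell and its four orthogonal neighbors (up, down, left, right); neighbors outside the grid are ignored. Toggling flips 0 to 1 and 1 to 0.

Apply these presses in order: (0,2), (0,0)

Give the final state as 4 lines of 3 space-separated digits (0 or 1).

Answer: 0 0 0
0 1 0
0 1 1
0 1 0

Derivation:
After press 1 at (0,2):
1 1 0
1 1 0
0 1 1
0 1 0

After press 2 at (0,0):
0 0 0
0 1 0
0 1 1
0 1 0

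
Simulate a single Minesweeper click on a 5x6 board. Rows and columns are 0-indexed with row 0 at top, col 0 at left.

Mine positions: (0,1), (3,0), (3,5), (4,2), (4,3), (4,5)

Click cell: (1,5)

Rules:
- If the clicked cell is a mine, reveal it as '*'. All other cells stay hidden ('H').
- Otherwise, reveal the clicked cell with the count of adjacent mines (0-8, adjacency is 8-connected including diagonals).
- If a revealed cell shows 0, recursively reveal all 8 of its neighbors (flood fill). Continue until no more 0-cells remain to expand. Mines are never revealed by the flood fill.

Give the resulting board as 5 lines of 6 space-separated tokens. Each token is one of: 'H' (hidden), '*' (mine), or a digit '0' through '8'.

H H 1 0 0 0
H 1 1 0 0 0
H 1 0 0 1 1
H 2 2 2 3 H
H H H H H H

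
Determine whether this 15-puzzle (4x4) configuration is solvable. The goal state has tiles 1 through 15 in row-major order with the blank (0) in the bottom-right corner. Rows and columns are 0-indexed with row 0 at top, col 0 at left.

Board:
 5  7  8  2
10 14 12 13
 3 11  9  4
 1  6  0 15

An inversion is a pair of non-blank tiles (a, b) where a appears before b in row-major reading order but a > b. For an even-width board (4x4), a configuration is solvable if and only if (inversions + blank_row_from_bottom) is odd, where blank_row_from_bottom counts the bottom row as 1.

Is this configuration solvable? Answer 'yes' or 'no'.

Answer: no

Derivation:
Inversions: 49
Blank is in row 3 (0-indexed from top), which is row 1 counting from the bottom (bottom = 1).
49 + 1 = 50, which is even, so the puzzle is not solvable.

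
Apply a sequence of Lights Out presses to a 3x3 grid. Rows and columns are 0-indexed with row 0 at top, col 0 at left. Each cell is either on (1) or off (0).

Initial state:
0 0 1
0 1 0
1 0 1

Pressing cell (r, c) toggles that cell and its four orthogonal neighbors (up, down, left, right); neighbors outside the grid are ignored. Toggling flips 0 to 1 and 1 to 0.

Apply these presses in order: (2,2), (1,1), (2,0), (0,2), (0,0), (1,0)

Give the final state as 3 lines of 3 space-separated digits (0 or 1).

Answer: 0 1 0
0 1 1
1 1 0

Derivation:
After press 1 at (2,2):
0 0 1
0 1 1
1 1 0

After press 2 at (1,1):
0 1 1
1 0 0
1 0 0

After press 3 at (2,0):
0 1 1
0 0 0
0 1 0

After press 4 at (0,2):
0 0 0
0 0 1
0 1 0

After press 5 at (0,0):
1 1 0
1 0 1
0 1 0

After press 6 at (1,0):
0 1 0
0 1 1
1 1 0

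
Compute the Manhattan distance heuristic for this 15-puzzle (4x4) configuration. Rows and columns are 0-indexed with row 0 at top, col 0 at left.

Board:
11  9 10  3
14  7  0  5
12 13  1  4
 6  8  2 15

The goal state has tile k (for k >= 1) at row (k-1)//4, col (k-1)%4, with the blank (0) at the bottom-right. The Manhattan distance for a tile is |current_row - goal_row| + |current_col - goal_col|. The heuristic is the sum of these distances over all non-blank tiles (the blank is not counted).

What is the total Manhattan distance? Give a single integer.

Tile 11: at (0,0), goal (2,2), distance |0-2|+|0-2| = 4
Tile 9: at (0,1), goal (2,0), distance |0-2|+|1-0| = 3
Tile 10: at (0,2), goal (2,1), distance |0-2|+|2-1| = 3
Tile 3: at (0,3), goal (0,2), distance |0-0|+|3-2| = 1
Tile 14: at (1,0), goal (3,1), distance |1-3|+|0-1| = 3
Tile 7: at (1,1), goal (1,2), distance |1-1|+|1-2| = 1
Tile 5: at (1,3), goal (1,0), distance |1-1|+|3-0| = 3
Tile 12: at (2,0), goal (2,3), distance |2-2|+|0-3| = 3
Tile 13: at (2,1), goal (3,0), distance |2-3|+|1-0| = 2
Tile 1: at (2,2), goal (0,0), distance |2-0|+|2-0| = 4
Tile 4: at (2,3), goal (0,3), distance |2-0|+|3-3| = 2
Tile 6: at (3,0), goal (1,1), distance |3-1|+|0-1| = 3
Tile 8: at (3,1), goal (1,3), distance |3-1|+|1-3| = 4
Tile 2: at (3,2), goal (0,1), distance |3-0|+|2-1| = 4
Tile 15: at (3,3), goal (3,2), distance |3-3|+|3-2| = 1
Sum: 4 + 3 + 3 + 1 + 3 + 1 + 3 + 3 + 2 + 4 + 2 + 3 + 4 + 4 + 1 = 41

Answer: 41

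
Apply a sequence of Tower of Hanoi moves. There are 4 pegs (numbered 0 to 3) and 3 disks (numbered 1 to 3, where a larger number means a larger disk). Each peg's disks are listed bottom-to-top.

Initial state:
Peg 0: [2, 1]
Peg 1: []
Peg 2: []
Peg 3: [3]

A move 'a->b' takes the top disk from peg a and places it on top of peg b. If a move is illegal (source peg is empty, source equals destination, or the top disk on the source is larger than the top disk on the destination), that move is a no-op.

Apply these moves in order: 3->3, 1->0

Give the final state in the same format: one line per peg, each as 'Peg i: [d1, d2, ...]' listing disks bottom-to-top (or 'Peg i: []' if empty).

Answer: Peg 0: [2, 1]
Peg 1: []
Peg 2: []
Peg 3: [3]

Derivation:
After move 1 (3->3):
Peg 0: [2, 1]
Peg 1: []
Peg 2: []
Peg 3: [3]

After move 2 (1->0):
Peg 0: [2, 1]
Peg 1: []
Peg 2: []
Peg 3: [3]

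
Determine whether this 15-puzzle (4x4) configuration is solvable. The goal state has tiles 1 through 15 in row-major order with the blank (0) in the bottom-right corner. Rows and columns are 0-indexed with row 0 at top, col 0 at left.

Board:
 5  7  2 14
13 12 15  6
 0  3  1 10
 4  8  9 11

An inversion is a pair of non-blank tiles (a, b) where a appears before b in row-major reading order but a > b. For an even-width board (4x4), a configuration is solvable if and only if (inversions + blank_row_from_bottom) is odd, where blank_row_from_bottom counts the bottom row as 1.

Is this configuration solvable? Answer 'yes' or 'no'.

Inversions: 52
Blank is in row 2 (0-indexed from top), which is row 2 counting from the bottom (bottom = 1).
52 + 2 = 54, which is even, so the puzzle is not solvable.

Answer: no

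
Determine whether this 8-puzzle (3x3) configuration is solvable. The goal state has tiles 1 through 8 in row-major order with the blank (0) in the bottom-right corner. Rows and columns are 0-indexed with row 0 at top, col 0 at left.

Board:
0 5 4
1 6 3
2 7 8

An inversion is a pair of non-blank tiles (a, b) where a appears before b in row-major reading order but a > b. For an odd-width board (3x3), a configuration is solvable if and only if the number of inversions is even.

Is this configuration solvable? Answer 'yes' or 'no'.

Inversions (pairs i<j in row-major order where tile[i] > tile[j] > 0): 10
10 is even, so the puzzle is solvable.

Answer: yes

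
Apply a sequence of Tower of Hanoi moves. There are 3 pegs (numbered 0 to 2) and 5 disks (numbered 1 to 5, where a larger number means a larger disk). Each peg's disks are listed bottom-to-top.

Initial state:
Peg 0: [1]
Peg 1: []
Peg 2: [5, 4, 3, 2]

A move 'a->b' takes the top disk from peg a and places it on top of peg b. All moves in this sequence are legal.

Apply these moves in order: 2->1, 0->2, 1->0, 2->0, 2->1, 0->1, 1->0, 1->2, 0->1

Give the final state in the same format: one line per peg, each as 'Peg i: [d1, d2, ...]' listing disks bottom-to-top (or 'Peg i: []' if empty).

Answer: Peg 0: [2]
Peg 1: [1]
Peg 2: [5, 4, 3]

Derivation:
After move 1 (2->1):
Peg 0: [1]
Peg 1: [2]
Peg 2: [5, 4, 3]

After move 2 (0->2):
Peg 0: []
Peg 1: [2]
Peg 2: [5, 4, 3, 1]

After move 3 (1->0):
Peg 0: [2]
Peg 1: []
Peg 2: [5, 4, 3, 1]

After move 4 (2->0):
Peg 0: [2, 1]
Peg 1: []
Peg 2: [5, 4, 3]

After move 5 (2->1):
Peg 0: [2, 1]
Peg 1: [3]
Peg 2: [5, 4]

After move 6 (0->1):
Peg 0: [2]
Peg 1: [3, 1]
Peg 2: [5, 4]

After move 7 (1->0):
Peg 0: [2, 1]
Peg 1: [3]
Peg 2: [5, 4]

After move 8 (1->2):
Peg 0: [2, 1]
Peg 1: []
Peg 2: [5, 4, 3]

After move 9 (0->1):
Peg 0: [2]
Peg 1: [1]
Peg 2: [5, 4, 3]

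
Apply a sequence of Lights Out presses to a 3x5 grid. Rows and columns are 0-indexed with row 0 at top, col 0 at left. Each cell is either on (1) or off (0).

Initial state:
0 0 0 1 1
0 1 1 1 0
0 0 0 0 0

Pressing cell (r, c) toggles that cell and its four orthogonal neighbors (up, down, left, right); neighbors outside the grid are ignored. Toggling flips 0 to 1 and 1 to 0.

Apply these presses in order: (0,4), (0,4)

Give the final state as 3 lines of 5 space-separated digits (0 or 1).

After press 1 at (0,4):
0 0 0 0 0
0 1 1 1 1
0 0 0 0 0

After press 2 at (0,4):
0 0 0 1 1
0 1 1 1 0
0 0 0 0 0

Answer: 0 0 0 1 1
0 1 1 1 0
0 0 0 0 0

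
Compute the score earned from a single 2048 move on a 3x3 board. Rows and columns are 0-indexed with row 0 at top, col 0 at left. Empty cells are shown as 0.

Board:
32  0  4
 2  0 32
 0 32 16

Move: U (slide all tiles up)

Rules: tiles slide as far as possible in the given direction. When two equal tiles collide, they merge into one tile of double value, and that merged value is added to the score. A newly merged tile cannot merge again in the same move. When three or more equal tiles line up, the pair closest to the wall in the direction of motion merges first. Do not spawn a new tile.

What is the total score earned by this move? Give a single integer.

Slide up:
col 0: [32, 2, 0] -> [32, 2, 0]  score +0 (running 0)
col 1: [0, 0, 32] -> [32, 0, 0]  score +0 (running 0)
col 2: [4, 32, 16] -> [4, 32, 16]  score +0 (running 0)
Board after move:
32 32  4
 2  0 32
 0  0 16

Answer: 0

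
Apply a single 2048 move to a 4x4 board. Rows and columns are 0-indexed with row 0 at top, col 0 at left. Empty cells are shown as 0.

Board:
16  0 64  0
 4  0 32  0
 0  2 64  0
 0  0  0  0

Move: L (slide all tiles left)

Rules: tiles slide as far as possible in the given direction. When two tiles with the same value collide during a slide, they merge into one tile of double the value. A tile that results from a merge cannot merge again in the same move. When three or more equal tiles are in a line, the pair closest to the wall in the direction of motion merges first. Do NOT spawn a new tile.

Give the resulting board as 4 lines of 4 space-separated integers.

Slide left:
row 0: [16, 0, 64, 0] -> [16, 64, 0, 0]
row 1: [4, 0, 32, 0] -> [4, 32, 0, 0]
row 2: [0, 2, 64, 0] -> [2, 64, 0, 0]
row 3: [0, 0, 0, 0] -> [0, 0, 0, 0]

Answer: 16 64  0  0
 4 32  0  0
 2 64  0  0
 0  0  0  0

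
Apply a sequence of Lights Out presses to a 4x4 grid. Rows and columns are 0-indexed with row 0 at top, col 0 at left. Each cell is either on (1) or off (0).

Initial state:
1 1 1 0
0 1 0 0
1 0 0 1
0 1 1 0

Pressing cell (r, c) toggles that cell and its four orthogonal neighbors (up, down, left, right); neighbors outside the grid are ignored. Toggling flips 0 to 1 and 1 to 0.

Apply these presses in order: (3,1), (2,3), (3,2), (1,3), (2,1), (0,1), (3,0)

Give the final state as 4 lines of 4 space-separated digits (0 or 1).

Answer: 0 0 0 1
0 1 1 0
1 0 1 1
0 1 1 0

Derivation:
After press 1 at (3,1):
1 1 1 0
0 1 0 0
1 1 0 1
1 0 0 0

After press 2 at (2,3):
1 1 1 0
0 1 0 1
1 1 1 0
1 0 0 1

After press 3 at (3,2):
1 1 1 0
0 1 0 1
1 1 0 0
1 1 1 0

After press 4 at (1,3):
1 1 1 1
0 1 1 0
1 1 0 1
1 1 1 0

After press 5 at (2,1):
1 1 1 1
0 0 1 0
0 0 1 1
1 0 1 0

After press 6 at (0,1):
0 0 0 1
0 1 1 0
0 0 1 1
1 0 1 0

After press 7 at (3,0):
0 0 0 1
0 1 1 0
1 0 1 1
0 1 1 0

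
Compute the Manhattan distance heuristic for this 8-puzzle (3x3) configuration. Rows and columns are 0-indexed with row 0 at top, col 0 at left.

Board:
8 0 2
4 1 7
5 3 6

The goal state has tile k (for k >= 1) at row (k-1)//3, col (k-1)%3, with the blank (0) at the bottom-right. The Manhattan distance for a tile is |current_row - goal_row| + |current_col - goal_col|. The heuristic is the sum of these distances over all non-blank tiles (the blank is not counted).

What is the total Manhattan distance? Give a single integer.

Answer: 15

Derivation:
Tile 8: (0,0)->(2,1) = 3
Tile 2: (0,2)->(0,1) = 1
Tile 4: (1,0)->(1,0) = 0
Tile 1: (1,1)->(0,0) = 2
Tile 7: (1,2)->(2,0) = 3
Tile 5: (2,0)->(1,1) = 2
Tile 3: (2,1)->(0,2) = 3
Tile 6: (2,2)->(1,2) = 1
Sum: 3 + 1 + 0 + 2 + 3 + 2 + 3 + 1 = 15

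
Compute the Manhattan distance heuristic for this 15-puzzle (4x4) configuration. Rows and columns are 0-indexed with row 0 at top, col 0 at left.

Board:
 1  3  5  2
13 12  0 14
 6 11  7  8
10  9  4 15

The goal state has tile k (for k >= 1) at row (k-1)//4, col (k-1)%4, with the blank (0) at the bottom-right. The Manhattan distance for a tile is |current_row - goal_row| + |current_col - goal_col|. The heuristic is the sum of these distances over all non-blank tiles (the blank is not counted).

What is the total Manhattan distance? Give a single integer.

Tile 1: (0,0)->(0,0) = 0
Tile 3: (0,1)->(0,2) = 1
Tile 5: (0,2)->(1,0) = 3
Tile 2: (0,3)->(0,1) = 2
Tile 13: (1,0)->(3,0) = 2
Tile 12: (1,1)->(2,3) = 3
Tile 14: (1,3)->(3,1) = 4
Tile 6: (2,0)->(1,1) = 2
Tile 11: (2,1)->(2,2) = 1
Tile 7: (2,2)->(1,2) = 1
Tile 8: (2,3)->(1,3) = 1
Tile 10: (3,0)->(2,1) = 2
Tile 9: (3,1)->(2,0) = 2
Tile 4: (3,2)->(0,3) = 4
Tile 15: (3,3)->(3,2) = 1
Sum: 0 + 1 + 3 + 2 + 2 + 3 + 4 + 2 + 1 + 1 + 1 + 2 + 2 + 4 + 1 = 29

Answer: 29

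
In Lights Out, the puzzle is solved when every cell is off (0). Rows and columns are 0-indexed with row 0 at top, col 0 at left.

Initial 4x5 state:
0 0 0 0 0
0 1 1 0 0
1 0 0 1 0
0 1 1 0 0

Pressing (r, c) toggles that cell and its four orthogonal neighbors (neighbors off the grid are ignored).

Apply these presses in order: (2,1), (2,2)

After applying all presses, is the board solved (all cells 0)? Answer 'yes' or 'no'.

After press 1 at (2,1):
0 0 0 0 0
0 0 1 0 0
0 1 1 1 0
0 0 1 0 0

After press 2 at (2,2):
0 0 0 0 0
0 0 0 0 0
0 0 0 0 0
0 0 0 0 0

Lights still on: 0

Answer: yes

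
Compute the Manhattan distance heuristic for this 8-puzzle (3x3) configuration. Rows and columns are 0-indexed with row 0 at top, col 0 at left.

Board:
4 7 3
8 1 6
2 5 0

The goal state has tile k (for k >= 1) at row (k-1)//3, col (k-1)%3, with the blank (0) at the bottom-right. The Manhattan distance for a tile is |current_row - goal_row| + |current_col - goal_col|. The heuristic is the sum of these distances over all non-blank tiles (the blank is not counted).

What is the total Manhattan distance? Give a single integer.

Answer: 12

Derivation:
Tile 4: at (0,0), goal (1,0), distance |0-1|+|0-0| = 1
Tile 7: at (0,1), goal (2,0), distance |0-2|+|1-0| = 3
Tile 3: at (0,2), goal (0,2), distance |0-0|+|2-2| = 0
Tile 8: at (1,0), goal (2,1), distance |1-2|+|0-1| = 2
Tile 1: at (1,1), goal (0,0), distance |1-0|+|1-0| = 2
Tile 6: at (1,2), goal (1,2), distance |1-1|+|2-2| = 0
Tile 2: at (2,0), goal (0,1), distance |2-0|+|0-1| = 3
Tile 5: at (2,1), goal (1,1), distance |2-1|+|1-1| = 1
Sum: 1 + 3 + 0 + 2 + 2 + 0 + 3 + 1 = 12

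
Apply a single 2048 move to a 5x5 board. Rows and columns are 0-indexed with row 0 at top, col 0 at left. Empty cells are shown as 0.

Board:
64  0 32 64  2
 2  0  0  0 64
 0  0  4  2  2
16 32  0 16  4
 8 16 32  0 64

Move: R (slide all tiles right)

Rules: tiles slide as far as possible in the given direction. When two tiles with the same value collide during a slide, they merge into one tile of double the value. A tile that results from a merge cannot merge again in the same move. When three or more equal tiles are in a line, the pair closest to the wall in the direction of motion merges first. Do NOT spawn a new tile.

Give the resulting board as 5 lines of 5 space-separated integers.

Slide right:
row 0: [64, 0, 32, 64, 2] -> [0, 64, 32, 64, 2]
row 1: [2, 0, 0, 0, 64] -> [0, 0, 0, 2, 64]
row 2: [0, 0, 4, 2, 2] -> [0, 0, 0, 4, 4]
row 3: [16, 32, 0, 16, 4] -> [0, 16, 32, 16, 4]
row 4: [8, 16, 32, 0, 64] -> [0, 8, 16, 32, 64]

Answer:  0 64 32 64  2
 0  0  0  2 64
 0  0  0  4  4
 0 16 32 16  4
 0  8 16 32 64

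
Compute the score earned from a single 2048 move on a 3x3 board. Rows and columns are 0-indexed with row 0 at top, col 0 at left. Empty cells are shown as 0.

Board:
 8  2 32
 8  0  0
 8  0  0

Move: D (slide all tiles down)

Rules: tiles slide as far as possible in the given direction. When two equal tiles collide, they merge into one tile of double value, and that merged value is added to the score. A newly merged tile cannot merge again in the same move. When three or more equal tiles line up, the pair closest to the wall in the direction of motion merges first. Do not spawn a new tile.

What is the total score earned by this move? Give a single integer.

Slide down:
col 0: [8, 8, 8] -> [0, 8, 16]  score +16 (running 16)
col 1: [2, 0, 0] -> [0, 0, 2]  score +0 (running 16)
col 2: [32, 0, 0] -> [0, 0, 32]  score +0 (running 16)
Board after move:
 0  0  0
 8  0  0
16  2 32

Answer: 16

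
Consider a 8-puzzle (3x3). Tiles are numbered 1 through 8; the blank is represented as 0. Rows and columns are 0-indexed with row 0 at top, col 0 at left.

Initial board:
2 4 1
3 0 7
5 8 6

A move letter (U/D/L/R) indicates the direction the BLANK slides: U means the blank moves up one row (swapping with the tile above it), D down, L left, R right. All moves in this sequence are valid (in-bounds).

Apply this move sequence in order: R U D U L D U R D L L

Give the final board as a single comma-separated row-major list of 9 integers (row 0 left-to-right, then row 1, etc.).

Answer: 2, 4, 1, 0, 3, 7, 5, 8, 6

Derivation:
After move 1 (R):
2 4 1
3 7 0
5 8 6

After move 2 (U):
2 4 0
3 7 1
5 8 6

After move 3 (D):
2 4 1
3 7 0
5 8 6

After move 4 (U):
2 4 0
3 7 1
5 8 6

After move 5 (L):
2 0 4
3 7 1
5 8 6

After move 6 (D):
2 7 4
3 0 1
5 8 6

After move 7 (U):
2 0 4
3 7 1
5 8 6

After move 8 (R):
2 4 0
3 7 1
5 8 6

After move 9 (D):
2 4 1
3 7 0
5 8 6

After move 10 (L):
2 4 1
3 0 7
5 8 6

After move 11 (L):
2 4 1
0 3 7
5 8 6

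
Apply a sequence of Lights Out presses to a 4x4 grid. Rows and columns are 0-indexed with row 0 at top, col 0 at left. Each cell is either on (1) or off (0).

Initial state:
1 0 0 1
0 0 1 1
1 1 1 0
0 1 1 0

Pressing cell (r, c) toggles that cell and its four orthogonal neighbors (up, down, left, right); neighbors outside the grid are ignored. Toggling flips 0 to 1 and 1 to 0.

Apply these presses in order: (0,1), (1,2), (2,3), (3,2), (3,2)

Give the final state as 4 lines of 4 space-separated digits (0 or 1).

Answer: 0 1 0 1
0 0 0 1
1 1 1 1
0 1 1 1

Derivation:
After press 1 at (0,1):
0 1 1 1
0 1 1 1
1 1 1 0
0 1 1 0

After press 2 at (1,2):
0 1 0 1
0 0 0 0
1 1 0 0
0 1 1 0

After press 3 at (2,3):
0 1 0 1
0 0 0 1
1 1 1 1
0 1 1 1

After press 4 at (3,2):
0 1 0 1
0 0 0 1
1 1 0 1
0 0 0 0

After press 5 at (3,2):
0 1 0 1
0 0 0 1
1 1 1 1
0 1 1 1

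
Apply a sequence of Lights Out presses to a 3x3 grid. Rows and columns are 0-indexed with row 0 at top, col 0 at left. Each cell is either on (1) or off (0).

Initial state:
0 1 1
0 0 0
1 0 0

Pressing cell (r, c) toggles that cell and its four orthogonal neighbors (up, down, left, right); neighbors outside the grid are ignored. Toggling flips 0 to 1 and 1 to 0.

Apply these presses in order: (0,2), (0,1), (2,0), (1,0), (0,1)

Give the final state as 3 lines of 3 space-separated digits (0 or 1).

After press 1 at (0,2):
0 0 0
0 0 1
1 0 0

After press 2 at (0,1):
1 1 1
0 1 1
1 0 0

After press 3 at (2,0):
1 1 1
1 1 1
0 1 0

After press 4 at (1,0):
0 1 1
0 0 1
1 1 0

After press 5 at (0,1):
1 0 0
0 1 1
1 1 0

Answer: 1 0 0
0 1 1
1 1 0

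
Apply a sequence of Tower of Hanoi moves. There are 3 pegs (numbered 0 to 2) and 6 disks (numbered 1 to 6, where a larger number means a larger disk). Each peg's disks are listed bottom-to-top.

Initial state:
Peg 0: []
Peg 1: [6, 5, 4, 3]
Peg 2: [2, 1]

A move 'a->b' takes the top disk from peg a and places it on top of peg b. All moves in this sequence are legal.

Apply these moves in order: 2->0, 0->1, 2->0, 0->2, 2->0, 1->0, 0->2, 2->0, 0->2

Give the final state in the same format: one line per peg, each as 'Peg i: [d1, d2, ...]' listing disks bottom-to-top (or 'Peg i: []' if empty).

After move 1 (2->0):
Peg 0: [1]
Peg 1: [6, 5, 4, 3]
Peg 2: [2]

After move 2 (0->1):
Peg 0: []
Peg 1: [6, 5, 4, 3, 1]
Peg 2: [2]

After move 3 (2->0):
Peg 0: [2]
Peg 1: [6, 5, 4, 3, 1]
Peg 2: []

After move 4 (0->2):
Peg 0: []
Peg 1: [6, 5, 4, 3, 1]
Peg 2: [2]

After move 5 (2->0):
Peg 0: [2]
Peg 1: [6, 5, 4, 3, 1]
Peg 2: []

After move 6 (1->0):
Peg 0: [2, 1]
Peg 1: [6, 5, 4, 3]
Peg 2: []

After move 7 (0->2):
Peg 0: [2]
Peg 1: [6, 5, 4, 3]
Peg 2: [1]

After move 8 (2->0):
Peg 0: [2, 1]
Peg 1: [6, 5, 4, 3]
Peg 2: []

After move 9 (0->2):
Peg 0: [2]
Peg 1: [6, 5, 4, 3]
Peg 2: [1]

Answer: Peg 0: [2]
Peg 1: [6, 5, 4, 3]
Peg 2: [1]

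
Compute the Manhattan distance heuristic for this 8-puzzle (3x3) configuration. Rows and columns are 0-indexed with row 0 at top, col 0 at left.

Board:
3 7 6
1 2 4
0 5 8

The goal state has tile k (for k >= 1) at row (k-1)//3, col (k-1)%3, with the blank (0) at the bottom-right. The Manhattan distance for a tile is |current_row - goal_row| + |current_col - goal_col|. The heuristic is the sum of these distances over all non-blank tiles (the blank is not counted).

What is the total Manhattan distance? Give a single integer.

Tile 3: at (0,0), goal (0,2), distance |0-0|+|0-2| = 2
Tile 7: at (0,1), goal (2,0), distance |0-2|+|1-0| = 3
Tile 6: at (0,2), goal (1,2), distance |0-1|+|2-2| = 1
Tile 1: at (1,0), goal (0,0), distance |1-0|+|0-0| = 1
Tile 2: at (1,1), goal (0,1), distance |1-0|+|1-1| = 1
Tile 4: at (1,2), goal (1,0), distance |1-1|+|2-0| = 2
Tile 5: at (2,1), goal (1,1), distance |2-1|+|1-1| = 1
Tile 8: at (2,2), goal (2,1), distance |2-2|+|2-1| = 1
Sum: 2 + 3 + 1 + 1 + 1 + 2 + 1 + 1 = 12

Answer: 12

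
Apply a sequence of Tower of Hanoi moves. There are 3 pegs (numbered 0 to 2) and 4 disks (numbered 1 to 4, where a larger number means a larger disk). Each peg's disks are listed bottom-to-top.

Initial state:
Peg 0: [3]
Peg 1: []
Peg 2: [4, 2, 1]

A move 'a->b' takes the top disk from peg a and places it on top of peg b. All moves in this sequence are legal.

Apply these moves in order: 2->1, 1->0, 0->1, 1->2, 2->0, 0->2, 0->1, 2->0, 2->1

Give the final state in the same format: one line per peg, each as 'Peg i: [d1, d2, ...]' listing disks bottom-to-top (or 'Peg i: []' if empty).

After move 1 (2->1):
Peg 0: [3]
Peg 1: [1]
Peg 2: [4, 2]

After move 2 (1->0):
Peg 0: [3, 1]
Peg 1: []
Peg 2: [4, 2]

After move 3 (0->1):
Peg 0: [3]
Peg 1: [1]
Peg 2: [4, 2]

After move 4 (1->2):
Peg 0: [3]
Peg 1: []
Peg 2: [4, 2, 1]

After move 5 (2->0):
Peg 0: [3, 1]
Peg 1: []
Peg 2: [4, 2]

After move 6 (0->2):
Peg 0: [3]
Peg 1: []
Peg 2: [4, 2, 1]

After move 7 (0->1):
Peg 0: []
Peg 1: [3]
Peg 2: [4, 2, 1]

After move 8 (2->0):
Peg 0: [1]
Peg 1: [3]
Peg 2: [4, 2]

After move 9 (2->1):
Peg 0: [1]
Peg 1: [3, 2]
Peg 2: [4]

Answer: Peg 0: [1]
Peg 1: [3, 2]
Peg 2: [4]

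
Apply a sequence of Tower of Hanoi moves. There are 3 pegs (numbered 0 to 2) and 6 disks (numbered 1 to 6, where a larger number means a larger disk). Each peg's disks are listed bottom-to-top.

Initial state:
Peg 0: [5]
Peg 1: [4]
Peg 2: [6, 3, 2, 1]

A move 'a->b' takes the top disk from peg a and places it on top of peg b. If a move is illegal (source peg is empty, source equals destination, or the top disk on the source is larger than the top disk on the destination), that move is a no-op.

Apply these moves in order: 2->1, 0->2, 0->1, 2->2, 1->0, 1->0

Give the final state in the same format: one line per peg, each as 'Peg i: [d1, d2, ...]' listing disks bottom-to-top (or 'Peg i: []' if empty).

Answer: Peg 0: [5, 1]
Peg 1: [4]
Peg 2: [6, 3, 2]

Derivation:
After move 1 (2->1):
Peg 0: [5]
Peg 1: [4, 1]
Peg 2: [6, 3, 2]

After move 2 (0->2):
Peg 0: [5]
Peg 1: [4, 1]
Peg 2: [6, 3, 2]

After move 3 (0->1):
Peg 0: [5]
Peg 1: [4, 1]
Peg 2: [6, 3, 2]

After move 4 (2->2):
Peg 0: [5]
Peg 1: [4, 1]
Peg 2: [6, 3, 2]

After move 5 (1->0):
Peg 0: [5, 1]
Peg 1: [4]
Peg 2: [6, 3, 2]

After move 6 (1->0):
Peg 0: [5, 1]
Peg 1: [4]
Peg 2: [6, 3, 2]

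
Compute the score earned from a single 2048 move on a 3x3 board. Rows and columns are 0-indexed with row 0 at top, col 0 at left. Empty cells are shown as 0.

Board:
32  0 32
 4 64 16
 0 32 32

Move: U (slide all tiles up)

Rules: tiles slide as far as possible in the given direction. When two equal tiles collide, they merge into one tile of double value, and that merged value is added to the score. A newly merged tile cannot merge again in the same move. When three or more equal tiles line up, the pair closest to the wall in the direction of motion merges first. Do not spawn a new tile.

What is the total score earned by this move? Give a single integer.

Answer: 0

Derivation:
Slide up:
col 0: [32, 4, 0] -> [32, 4, 0]  score +0 (running 0)
col 1: [0, 64, 32] -> [64, 32, 0]  score +0 (running 0)
col 2: [32, 16, 32] -> [32, 16, 32]  score +0 (running 0)
Board after move:
32 64 32
 4 32 16
 0  0 32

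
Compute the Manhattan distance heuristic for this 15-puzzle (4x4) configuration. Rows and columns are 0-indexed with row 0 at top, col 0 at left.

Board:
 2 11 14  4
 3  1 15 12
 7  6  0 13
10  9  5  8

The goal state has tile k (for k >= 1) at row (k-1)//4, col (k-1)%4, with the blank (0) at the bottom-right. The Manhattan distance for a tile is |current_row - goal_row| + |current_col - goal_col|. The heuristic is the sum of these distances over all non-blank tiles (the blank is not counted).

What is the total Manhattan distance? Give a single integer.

Tile 2: at (0,0), goal (0,1), distance |0-0|+|0-1| = 1
Tile 11: at (0,1), goal (2,2), distance |0-2|+|1-2| = 3
Tile 14: at (0,2), goal (3,1), distance |0-3|+|2-1| = 4
Tile 4: at (0,3), goal (0,3), distance |0-0|+|3-3| = 0
Tile 3: at (1,0), goal (0,2), distance |1-0|+|0-2| = 3
Tile 1: at (1,1), goal (0,0), distance |1-0|+|1-0| = 2
Tile 15: at (1,2), goal (3,2), distance |1-3|+|2-2| = 2
Tile 12: at (1,3), goal (2,3), distance |1-2|+|3-3| = 1
Tile 7: at (2,0), goal (1,2), distance |2-1|+|0-2| = 3
Tile 6: at (2,1), goal (1,1), distance |2-1|+|1-1| = 1
Tile 13: at (2,3), goal (3,0), distance |2-3|+|3-0| = 4
Tile 10: at (3,0), goal (2,1), distance |3-2|+|0-1| = 2
Tile 9: at (3,1), goal (2,0), distance |3-2|+|1-0| = 2
Tile 5: at (3,2), goal (1,0), distance |3-1|+|2-0| = 4
Tile 8: at (3,3), goal (1,3), distance |3-1|+|3-3| = 2
Sum: 1 + 3 + 4 + 0 + 3 + 2 + 2 + 1 + 3 + 1 + 4 + 2 + 2 + 4 + 2 = 34

Answer: 34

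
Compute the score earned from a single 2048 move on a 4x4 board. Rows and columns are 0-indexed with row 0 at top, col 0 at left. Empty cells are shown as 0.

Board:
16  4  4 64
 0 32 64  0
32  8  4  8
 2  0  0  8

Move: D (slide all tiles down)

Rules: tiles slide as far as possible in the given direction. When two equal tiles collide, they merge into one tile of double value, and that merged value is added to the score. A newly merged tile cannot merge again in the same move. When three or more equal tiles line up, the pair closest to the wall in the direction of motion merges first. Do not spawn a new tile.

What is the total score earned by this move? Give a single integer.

Answer: 16

Derivation:
Slide down:
col 0: [16, 0, 32, 2] -> [0, 16, 32, 2]  score +0 (running 0)
col 1: [4, 32, 8, 0] -> [0, 4, 32, 8]  score +0 (running 0)
col 2: [4, 64, 4, 0] -> [0, 4, 64, 4]  score +0 (running 0)
col 3: [64, 0, 8, 8] -> [0, 0, 64, 16]  score +16 (running 16)
Board after move:
 0  0  0  0
16  4  4  0
32 32 64 64
 2  8  4 16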